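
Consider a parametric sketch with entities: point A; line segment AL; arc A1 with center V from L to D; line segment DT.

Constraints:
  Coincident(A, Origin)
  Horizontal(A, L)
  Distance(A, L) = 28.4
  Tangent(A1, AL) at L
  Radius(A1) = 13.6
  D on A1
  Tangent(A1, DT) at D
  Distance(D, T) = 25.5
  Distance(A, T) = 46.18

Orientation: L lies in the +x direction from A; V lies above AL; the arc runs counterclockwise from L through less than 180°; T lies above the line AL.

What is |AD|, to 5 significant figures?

44.600

Checks: |AL| = 28.40 ✓; ∠(VL, LA) = 90.00° ✓; |VD| = 13.60 ✓; ∠(VD, DT) = 90.00° ✓; |DT| = 25.50 ✓; |AT| = 46.18 ✓.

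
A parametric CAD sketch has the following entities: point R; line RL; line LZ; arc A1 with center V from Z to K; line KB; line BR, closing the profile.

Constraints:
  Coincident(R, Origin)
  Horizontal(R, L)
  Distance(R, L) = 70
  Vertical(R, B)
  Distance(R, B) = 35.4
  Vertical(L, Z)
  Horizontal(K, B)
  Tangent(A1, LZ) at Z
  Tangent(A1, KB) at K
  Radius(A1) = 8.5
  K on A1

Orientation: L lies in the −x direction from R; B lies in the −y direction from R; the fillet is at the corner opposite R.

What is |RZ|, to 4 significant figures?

74.99

R is at the origin; RL is horizontal with |RL| = 70.0 and L on the −x side, so L = (-70.00, 0.000). RB is vertical with |RB| = 35.4 and B on the −y side, so B = (0.000, -35.40). The virtual corner opposite R is at (-70.00, -35.40). A1 meets LZ tangentially, so VZ is at right angles to LZ and A1 meets KB tangentially, so VK is at right angles to KB, with radius 8.5, so the center V sits 8.5 in from both sides at V = (-61.50, -26.90). That places the tangent points at Z = (-70.00, -26.90) on LZ and K = (-61.50, -35.40) on KB. Then |RZ| = |Z − R| = 74.99.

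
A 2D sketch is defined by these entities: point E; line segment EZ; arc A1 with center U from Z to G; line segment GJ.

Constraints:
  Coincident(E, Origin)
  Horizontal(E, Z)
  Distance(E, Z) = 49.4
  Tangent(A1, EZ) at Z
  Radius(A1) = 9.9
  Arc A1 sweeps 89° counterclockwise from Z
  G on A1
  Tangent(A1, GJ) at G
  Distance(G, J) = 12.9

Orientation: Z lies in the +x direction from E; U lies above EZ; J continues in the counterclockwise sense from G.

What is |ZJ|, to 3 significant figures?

24.8

On A1, Z sits at bearing -90° from U; an 89° counterclockwise sweep puts G at bearing -1°, so G = U + 9.9·(cos -1°, sin -1°) = (59.3, 9.73). Tangency of A1 to GJ means the radius UG is perpendicular to GJ, so GJ runs along (−sin -1°, cos -1°); with |GJ| = 12.9, J = (59.5, 22.6). Then |ZJ| = |J − Z| = 24.8.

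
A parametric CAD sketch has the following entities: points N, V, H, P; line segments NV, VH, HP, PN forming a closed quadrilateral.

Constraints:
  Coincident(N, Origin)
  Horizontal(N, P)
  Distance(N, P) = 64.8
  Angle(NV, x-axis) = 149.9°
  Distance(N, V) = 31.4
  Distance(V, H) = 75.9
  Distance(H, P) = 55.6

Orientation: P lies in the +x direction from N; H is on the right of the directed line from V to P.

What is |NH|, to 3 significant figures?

46.6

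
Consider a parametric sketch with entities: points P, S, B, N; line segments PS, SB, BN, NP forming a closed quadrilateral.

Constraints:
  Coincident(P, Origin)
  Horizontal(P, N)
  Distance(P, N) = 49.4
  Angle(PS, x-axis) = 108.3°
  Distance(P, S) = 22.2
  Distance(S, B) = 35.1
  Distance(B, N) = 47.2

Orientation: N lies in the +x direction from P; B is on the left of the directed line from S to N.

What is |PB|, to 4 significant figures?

45.49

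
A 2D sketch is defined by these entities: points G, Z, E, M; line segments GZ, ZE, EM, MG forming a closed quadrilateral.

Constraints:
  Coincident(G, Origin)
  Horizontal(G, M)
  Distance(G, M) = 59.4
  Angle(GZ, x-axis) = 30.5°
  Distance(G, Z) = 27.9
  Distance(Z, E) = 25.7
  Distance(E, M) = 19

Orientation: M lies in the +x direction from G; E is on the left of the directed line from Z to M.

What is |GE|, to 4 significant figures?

52.26

Checks: |ZE| = 25.70 ✓; |EM| = 19.00 ✓.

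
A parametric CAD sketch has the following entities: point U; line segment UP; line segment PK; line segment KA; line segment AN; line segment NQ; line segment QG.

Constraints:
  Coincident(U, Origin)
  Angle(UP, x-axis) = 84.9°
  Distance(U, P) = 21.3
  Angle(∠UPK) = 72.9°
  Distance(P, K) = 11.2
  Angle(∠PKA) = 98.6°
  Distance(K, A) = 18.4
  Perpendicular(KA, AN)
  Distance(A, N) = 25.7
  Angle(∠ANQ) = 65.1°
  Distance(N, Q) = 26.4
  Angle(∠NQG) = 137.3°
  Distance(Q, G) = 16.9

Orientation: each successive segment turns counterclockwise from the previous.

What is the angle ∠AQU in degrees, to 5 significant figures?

16.393°

U is at the origin; UP runs at 84.9° with length 21.3, so P = (1.8934, 21.216). ∠UPK = 72.9° gives PK at -168.00° from the x-axis; with |PK| = 11.2, K = (-9.0618, 18.887). ∠PKA = 98.6° gives KA at -86.600° from the x-axis; with |KA| = 18.4, A = (-7.9706, 0.51945). KA ⟂ AN, so AN runs at 3.4000°; with |AN| = 25.7, N = (17.684, 2.0436). ∠ANQ = 65.1° gives NQ at 118.30° from the x-axis; with |NQ| = 26.4, Q = (5.1683, 25.288). Then cos ∠AQU = QA·QU / (|QA||QU|), giving 16.393°.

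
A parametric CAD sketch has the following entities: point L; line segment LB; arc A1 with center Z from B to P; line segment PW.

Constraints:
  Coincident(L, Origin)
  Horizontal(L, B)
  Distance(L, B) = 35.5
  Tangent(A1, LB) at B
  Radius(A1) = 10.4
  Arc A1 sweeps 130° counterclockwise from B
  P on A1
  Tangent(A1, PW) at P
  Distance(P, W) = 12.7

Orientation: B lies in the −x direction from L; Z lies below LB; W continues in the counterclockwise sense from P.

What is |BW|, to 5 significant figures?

26.814

L is at the origin; LB is horizontal with |LB| = 35.5 and B on the −x side, so B = (-35.500, 0.0000). Tangency of A1 to LB means the radius ZB is perpendicular to LB, so Z = B + (0, -10.4) = (-35.500, -10.400). On A1, B sits at bearing 90° from Z; a 130° counterclockwise sweep puts P at bearing 220°, so P = Z + 10.4·(cos 220°, sin 220°) = (-43.467, -17.085). Tangency of A1 to PW means the radius ZP is perpendicular to PW, so PW runs along (−sin 220°, cos 220°); with |PW| = 12.7, W = (-35.303, -26.814). Then |BW| = |W − B| = 26.814.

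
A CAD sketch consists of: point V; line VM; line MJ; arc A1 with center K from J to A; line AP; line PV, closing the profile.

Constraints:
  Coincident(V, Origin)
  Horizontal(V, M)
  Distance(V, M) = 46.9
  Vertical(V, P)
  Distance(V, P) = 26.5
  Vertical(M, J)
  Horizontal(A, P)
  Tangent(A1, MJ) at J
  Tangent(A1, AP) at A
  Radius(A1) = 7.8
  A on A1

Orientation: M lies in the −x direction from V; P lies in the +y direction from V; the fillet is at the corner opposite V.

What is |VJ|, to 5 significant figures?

50.491

The virtual corner opposite V is at (-46.900, 26.500). The tangent condition forces KJ to be normal to MJ and tangency of A1 to AP means the radius KA is perpendicular to AP, with radius 7.8, so the center K sits 7.8 in from both sides at K = (-39.100, 18.700). That places the tangent points at J = (-46.900, 18.700) on MJ and A = (-39.100, 26.500) on AP. Then |VJ| = |J − V| = 50.491.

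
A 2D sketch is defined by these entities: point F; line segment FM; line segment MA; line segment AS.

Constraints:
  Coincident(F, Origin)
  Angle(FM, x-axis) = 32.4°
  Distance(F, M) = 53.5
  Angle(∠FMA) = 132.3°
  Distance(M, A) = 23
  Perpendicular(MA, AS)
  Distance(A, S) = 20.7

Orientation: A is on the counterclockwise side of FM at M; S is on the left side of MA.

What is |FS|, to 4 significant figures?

61.95

F is at the origin; FM runs at 32.4° with length 53.5, so M = 53.5·(cos 32.4°, sin 32.4°) = (45.17, 28.67). ∠FMA = 132.3°, so MA runs at 32.4° + (180° − 132.3°) = 80.10° from the x-axis; with |MA| = 23.0, A = M + 23.0·(cos 80.10°, sin 80.10°) = (49.13, 51.32). The perpendicularity gives AS at right angles to MA; with |AS| = 20.7 on the left of MA, S = A + 20.7·(-0.9851, 0.1719) = (28.73, 54.88). Then |FS| = |S − F| = 61.95.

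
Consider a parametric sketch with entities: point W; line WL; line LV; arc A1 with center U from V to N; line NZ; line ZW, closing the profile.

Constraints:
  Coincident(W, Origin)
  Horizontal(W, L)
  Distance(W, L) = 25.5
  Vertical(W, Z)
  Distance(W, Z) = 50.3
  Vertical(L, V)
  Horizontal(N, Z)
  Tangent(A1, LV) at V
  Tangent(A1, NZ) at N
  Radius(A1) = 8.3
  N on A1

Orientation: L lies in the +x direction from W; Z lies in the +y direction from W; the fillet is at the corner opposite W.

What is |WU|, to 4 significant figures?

45.39

W and Z share the same x with |WZ| = 50.3 and Z on the +y side, so Z = (0.000, 50.30). The virtual corner opposite W is at (25.50, 50.30). Since A1 is tangent to LV there, UV ⟂ LV and the tangent condition forces UN to be normal to NZ, with radius 8.3, so the center U sits 8.3 in from both sides at U = (17.20, 42.00). Then |WU| = |U − W| = 45.39.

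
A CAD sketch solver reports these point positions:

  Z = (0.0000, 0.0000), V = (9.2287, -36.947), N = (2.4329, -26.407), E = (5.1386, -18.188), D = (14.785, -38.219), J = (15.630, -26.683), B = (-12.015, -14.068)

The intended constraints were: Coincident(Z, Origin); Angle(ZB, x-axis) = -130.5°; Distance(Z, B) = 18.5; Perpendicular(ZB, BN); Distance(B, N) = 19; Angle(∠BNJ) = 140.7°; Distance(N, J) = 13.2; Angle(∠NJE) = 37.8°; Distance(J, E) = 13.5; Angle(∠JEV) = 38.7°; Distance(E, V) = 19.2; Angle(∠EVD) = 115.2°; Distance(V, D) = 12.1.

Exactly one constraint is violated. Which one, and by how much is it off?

Distance(V, D) = 12.1 — off by 6.40.

Z = (0.00, 0.00) ✓; ZB at -130.5° ✓; |ZB| = 18.50 ✓; ∠(ZB, BN) = 90.00° ✓; |BN| = 19.00 ✓; ∠BNJ = 140.7° ✓; |NJ| = 13.20 ✓; ∠NJE = 37.80° ✓; |JE| = 13.50 ✓; ∠JEV = 38.70° ✓; |EV| = 19.20 ✓; ∠EVD = 115.2° ✓; |VD| = 5.700 ✗.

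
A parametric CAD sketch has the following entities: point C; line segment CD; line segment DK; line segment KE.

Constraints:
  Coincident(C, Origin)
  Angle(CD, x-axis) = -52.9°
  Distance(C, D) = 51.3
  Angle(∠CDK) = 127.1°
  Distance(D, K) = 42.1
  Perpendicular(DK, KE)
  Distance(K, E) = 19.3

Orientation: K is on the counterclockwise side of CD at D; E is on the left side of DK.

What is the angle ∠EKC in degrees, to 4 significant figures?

60.74°

∠CDK = 127.1°, so DK runs at -52.9° + (180° − 127.1°) = 0.000° from the x-axis; with |DK| = 42.1, K = D + 42.1·(cos 0.000°, sin 0.000°) = (73.04, -40.92). The perpendicularity gives KE at right angles to DK; with |KE| = 19.3 on the left of DK, E = K + 19.3·(-0.000, 1.000) = (73.04, -21.62). Then cos ∠EKC = KE·KC / (|KE||KC|), giving 60.74°.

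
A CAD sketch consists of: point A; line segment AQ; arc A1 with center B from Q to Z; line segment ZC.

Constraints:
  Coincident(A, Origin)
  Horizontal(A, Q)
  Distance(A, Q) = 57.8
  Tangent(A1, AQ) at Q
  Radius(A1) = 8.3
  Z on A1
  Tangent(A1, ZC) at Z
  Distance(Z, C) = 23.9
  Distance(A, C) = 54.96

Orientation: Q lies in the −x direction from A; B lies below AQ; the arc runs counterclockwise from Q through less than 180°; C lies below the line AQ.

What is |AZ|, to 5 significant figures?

65.009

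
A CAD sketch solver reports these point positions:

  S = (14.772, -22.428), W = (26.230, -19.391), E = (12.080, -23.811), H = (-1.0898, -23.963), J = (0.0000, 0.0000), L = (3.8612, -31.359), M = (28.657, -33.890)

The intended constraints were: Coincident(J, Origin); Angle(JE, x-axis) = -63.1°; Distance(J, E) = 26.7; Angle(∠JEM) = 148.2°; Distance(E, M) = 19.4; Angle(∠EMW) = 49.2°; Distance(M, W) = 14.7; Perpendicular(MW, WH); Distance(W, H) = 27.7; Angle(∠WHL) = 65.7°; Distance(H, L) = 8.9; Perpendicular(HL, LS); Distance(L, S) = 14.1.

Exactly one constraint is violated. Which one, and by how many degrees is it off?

Perpendicular(HL, LS) — off by 5.50°.

J = (0.00, 0.00) ✓; JE at -63.10° ✓; |JE| = 26.70 ✓; ∠JEM = 148.2° ✓; |EM| = 19.40 ✓; ∠EMW = 49.20° ✓; |MW| = 14.70 ✓; ∠(MW, WH) = 90.00° ✓; |WH| = 27.70 ✓; ∠WHL = 65.70° ✓; |HL| = 8.900 ✓; ∠(HL, LS) = 95.50° ✗; |LS| = 14.10 ✓.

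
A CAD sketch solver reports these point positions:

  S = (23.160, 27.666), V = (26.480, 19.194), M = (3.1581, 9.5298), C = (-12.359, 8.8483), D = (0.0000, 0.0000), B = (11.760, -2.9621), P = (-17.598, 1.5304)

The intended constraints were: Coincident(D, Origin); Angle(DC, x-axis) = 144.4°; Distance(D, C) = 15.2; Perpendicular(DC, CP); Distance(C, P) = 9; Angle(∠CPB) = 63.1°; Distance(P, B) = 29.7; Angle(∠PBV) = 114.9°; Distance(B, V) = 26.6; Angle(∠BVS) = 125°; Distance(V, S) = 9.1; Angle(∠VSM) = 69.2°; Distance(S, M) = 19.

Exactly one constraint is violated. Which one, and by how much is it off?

Distance(S, M) = 19 — off by 8.00.

D = (0.00, 0.00) ✓; DC at 144.4° ✓; |DC| = 15.20 ✓; ∠(DC, CP) = 90.00° ✓; |CP| = 9.000 ✓; ∠CPB = 63.10° ✓; |PB| = 29.70 ✓; ∠PBV = 114.9° ✓; |BV| = 26.60 ✓; ∠BVS = 125.0° ✓; |VS| = 9.099 ✓; ∠VSM = 69.20° ✓; |SM| = 27.00 ✗.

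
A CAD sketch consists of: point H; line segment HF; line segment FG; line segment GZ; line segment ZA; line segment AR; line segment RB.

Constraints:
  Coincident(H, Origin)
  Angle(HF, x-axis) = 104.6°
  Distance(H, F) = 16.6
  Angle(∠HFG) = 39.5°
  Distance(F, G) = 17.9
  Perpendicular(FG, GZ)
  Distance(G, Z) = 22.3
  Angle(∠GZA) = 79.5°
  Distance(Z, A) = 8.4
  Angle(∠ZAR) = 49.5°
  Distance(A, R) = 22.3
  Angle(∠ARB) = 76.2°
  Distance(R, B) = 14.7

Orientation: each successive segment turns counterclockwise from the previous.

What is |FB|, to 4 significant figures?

38.80

H is at the origin; HF runs at 104.6° with length 16.6, so F = (-4.184, 16.06). ∠HFG = 39.5° gives FG at -114.9° from the x-axis; with |FG| = 17.9, G = (-11.72, -0.1721). FG ⟂ GZ, so GZ runs at -24.90°; with |GZ| = 22.3, Z = (8.506, -9.561). ∠GZA = 79.5° gives ZA at 75.60° from the x-axis; with |ZA| = 8.4, A = (10.60, -1.425). ∠ZAR = 49.5° gives AR at -153.9° from the x-axis; with |AR| = 22.3, R = (-9.431, -11.24). ∠ARB = 76.2° gives RB at -50.10° from the x-axis; with |RB| = 14.7, B = (-0.001521, -22.51). Then |FB| = |B − F| = 38.80.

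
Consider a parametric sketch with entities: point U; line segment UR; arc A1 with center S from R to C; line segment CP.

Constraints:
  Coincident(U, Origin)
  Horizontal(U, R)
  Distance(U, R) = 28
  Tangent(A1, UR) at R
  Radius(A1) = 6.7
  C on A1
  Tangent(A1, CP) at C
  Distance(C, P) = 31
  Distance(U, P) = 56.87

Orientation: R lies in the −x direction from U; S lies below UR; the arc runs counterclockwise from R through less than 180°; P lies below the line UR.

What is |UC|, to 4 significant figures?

34.33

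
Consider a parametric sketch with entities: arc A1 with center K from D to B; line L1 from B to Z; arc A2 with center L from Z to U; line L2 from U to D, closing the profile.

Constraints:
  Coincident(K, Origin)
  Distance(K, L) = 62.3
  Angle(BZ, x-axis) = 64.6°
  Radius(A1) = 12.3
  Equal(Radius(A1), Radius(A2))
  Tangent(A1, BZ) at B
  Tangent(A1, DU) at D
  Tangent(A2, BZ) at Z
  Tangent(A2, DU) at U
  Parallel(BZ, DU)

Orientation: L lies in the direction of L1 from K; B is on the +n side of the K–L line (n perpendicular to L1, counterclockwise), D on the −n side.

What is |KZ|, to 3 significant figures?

63.5

The slot axis is L1's direction at 64.6°, so u = (cos 64.6°, sin 64.6°) = (0.429, 0.903) and n = (−sin 64.6°, cos 64.6°) = (-0.903, 0.429). K is at the origin and L lies 62.3 along u from K, so L = 62.3·u = (26.7, 56.3). Tangency of A1 to both parallel lines with radius 12.3 puts B and D at K ± 12.3·n: B = (-11.1, 5.28), D = (11.1, -5.28). Equal radii place Z and U the same way about L: Z = L + 12.3·n = (15.6, 61.6), U = L − 12.3·n = (37.8, 51.0). Then |KZ| = |Z − K| = 63.5.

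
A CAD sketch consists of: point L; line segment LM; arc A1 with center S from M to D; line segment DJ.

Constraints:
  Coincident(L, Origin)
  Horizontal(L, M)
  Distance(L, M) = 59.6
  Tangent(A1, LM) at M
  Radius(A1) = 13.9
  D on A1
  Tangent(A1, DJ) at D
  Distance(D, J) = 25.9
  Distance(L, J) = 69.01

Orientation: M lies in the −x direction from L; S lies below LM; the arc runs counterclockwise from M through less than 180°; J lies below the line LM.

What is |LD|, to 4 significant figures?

73.96

L is at the origin; LM is horizontal with |LM| = 59.6 and M on the −x side, so M = (-59.60, 0.000). Tangency of A1 to LM means the radius SM is perpendicular to LM, so S = M + (0, -13.9) = (-59.60, -13.90). Since SD ⟂ DJ (tangency), |SJ| = √(13.9² + 25.9²) = 29.39 regardless of where D sits on A1. So J lies on both circle(L, 69.01) and circle(S, 29.39); the below-LM intersection is J = (-54.15, -42.78). D is the foot of the tangent from J: D = (-70.42, -22.63).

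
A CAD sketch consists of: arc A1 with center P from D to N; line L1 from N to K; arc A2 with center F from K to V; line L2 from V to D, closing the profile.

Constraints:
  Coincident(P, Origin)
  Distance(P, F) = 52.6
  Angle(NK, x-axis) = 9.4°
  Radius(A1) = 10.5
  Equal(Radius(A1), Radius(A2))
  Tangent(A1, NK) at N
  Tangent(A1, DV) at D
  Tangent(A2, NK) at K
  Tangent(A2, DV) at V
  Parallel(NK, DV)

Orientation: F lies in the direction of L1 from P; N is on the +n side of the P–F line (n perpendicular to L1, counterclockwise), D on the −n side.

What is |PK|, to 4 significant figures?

53.64

The slot axis is L1's direction at 9.4°, so u = (cos 9.4°, sin 9.4°) = (0.9866, 0.1633) and n = (−sin 9.4°, cos 9.4°) = (-0.1633, 0.9866). P is at the origin and F lies 52.6 along u from P, so F = 52.6·u = (51.89, 8.591). Tangency of A1 to both parallel lines with radius 10.5 puts N and D at P ± 10.5·n: N = (-1.715, 10.36), D = (1.715, -10.36). Equal radii place K and V the same way about F: K = F + 10.5·n = (50.18, 18.95), V = F − 10.5·n = (53.61, -1.768). Then |PK| = |K − P| = 53.64.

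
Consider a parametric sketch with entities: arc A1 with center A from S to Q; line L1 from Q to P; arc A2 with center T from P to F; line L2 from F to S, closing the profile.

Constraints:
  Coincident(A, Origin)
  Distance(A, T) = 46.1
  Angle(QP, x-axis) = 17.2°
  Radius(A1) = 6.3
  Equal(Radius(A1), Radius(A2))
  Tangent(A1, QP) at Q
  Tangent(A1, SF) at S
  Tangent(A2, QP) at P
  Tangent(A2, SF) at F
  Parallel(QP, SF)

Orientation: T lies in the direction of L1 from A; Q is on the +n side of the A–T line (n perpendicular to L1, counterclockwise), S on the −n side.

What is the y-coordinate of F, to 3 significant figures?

7.61

Tangency of A1 to both parallel lines with radius 6.3 puts Q and S at A ± 6.3·n: Q = (-1.86, 6.02), S = (1.86, -6.02). Equal radii place P and F the same way about T: P = T + 6.3·n = (42.2, 19.7), F = T − 6.3·n = (45.9, 7.61). So F.y = 7.61.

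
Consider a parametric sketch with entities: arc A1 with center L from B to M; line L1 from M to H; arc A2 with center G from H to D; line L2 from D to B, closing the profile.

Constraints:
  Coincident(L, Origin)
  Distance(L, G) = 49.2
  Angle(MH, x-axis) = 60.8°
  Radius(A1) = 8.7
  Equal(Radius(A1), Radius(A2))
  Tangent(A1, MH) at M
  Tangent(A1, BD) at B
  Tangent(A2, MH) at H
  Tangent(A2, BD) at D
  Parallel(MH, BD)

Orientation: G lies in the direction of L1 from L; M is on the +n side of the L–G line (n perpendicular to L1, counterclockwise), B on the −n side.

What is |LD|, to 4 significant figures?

49.96

The slot axis is L1's direction at 60.8°, so u = (cos 60.8°, sin 60.8°) = (0.4879, 0.8729) and n = (−sin 60.8°, cos 60.8°) = (-0.8729, 0.4879). L is at the origin and G lies 49.2 along u from L, so G = 49.2·u = (24.00, 42.95). Tangency of A1 to both parallel lines with radius 8.7 puts M and B at L ± 8.7·n: M = (-7.594, 4.244), B = (7.594, -4.244). Equal radii place H and D the same way about G: H = G + 8.7·n = (16.41, 47.19), D = G − 8.7·n = (31.60, 38.70). Then |LD| = |D − L| = 49.96.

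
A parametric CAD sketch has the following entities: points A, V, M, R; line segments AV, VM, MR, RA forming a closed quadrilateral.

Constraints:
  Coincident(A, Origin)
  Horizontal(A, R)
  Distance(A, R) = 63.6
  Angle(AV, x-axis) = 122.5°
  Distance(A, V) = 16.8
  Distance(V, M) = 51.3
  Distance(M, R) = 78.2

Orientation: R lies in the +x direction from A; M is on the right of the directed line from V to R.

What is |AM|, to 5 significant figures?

37.372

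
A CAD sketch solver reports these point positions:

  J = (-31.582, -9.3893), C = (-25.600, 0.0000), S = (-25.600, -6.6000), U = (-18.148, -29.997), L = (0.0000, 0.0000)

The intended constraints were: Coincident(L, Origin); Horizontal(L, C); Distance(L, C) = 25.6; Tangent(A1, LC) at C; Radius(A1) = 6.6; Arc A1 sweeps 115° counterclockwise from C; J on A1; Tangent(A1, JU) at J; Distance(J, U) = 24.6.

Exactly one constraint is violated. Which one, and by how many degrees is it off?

Tangent(A1, JU) at J — off by 8.10°.

L = (0.00, 0.00) ✓; L.y = 0.00, C.y = 0.00 ✓; |LC| = 25.60 ✓; ∠(SC, CL) = 90.00° ✓; |SC| = 6.600 ✓; bearing(S→J) − bearing(S→C) = 115.0° ✓; |SJ| = 6.600 ✓; ∠(SJ, JU) = 81.90° ✗; |JU| = 24.60 ✓.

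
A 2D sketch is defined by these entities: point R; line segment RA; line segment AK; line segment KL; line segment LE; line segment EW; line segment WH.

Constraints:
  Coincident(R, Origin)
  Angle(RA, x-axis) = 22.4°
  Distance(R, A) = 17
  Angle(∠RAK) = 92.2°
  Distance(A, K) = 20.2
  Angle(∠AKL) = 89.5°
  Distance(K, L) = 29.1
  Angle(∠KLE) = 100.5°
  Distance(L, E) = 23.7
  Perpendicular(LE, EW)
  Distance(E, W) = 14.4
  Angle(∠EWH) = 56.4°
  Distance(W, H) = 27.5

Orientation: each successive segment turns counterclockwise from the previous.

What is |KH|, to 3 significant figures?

30.1

LE is perpendicular to EW, so EW runs at 10.2°; with |EW| = 14.4, W = (-0.110, -5.63). ∠EWH = 56.4° gives WH at 134° from the x-axis; with |WH| = 27.5, H = (-19.1, 14.2). Then |KH| = |H − K| = 30.1.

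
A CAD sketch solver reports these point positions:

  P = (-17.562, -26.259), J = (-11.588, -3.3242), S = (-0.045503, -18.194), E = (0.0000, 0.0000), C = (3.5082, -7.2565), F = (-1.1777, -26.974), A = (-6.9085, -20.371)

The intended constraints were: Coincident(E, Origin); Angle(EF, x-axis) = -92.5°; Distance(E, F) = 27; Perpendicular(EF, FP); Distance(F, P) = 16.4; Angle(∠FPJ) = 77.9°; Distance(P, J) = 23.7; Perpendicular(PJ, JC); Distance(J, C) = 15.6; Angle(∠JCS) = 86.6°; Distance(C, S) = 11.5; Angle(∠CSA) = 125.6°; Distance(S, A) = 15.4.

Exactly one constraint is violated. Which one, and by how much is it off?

Distance(S, A) = 15.4 — off by 8.20.

E = (0.00, 0.00) ✓; EF at -92.50° ✓; |EF| = 27.00 ✓; ∠(EF, FP) = 90.00° ✓; |FP| = 16.40 ✓; ∠FPJ = 77.90° ✓; |PJ| = 23.70 ✓; ∠(PJ, JC) = 90.00° ✓; |JC| = 15.60 ✓; ∠JCS = 86.60° ✓; |CS| = 11.50 ✓; ∠CSA = 125.6° ✓; |SA| = 7.200 ✗.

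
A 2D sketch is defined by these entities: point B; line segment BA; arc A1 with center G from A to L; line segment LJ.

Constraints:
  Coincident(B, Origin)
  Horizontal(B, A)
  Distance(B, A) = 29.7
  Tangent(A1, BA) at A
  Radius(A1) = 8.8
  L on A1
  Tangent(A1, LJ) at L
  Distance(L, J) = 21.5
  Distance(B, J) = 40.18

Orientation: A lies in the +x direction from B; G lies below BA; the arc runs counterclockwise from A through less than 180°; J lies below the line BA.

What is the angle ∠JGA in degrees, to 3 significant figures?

168°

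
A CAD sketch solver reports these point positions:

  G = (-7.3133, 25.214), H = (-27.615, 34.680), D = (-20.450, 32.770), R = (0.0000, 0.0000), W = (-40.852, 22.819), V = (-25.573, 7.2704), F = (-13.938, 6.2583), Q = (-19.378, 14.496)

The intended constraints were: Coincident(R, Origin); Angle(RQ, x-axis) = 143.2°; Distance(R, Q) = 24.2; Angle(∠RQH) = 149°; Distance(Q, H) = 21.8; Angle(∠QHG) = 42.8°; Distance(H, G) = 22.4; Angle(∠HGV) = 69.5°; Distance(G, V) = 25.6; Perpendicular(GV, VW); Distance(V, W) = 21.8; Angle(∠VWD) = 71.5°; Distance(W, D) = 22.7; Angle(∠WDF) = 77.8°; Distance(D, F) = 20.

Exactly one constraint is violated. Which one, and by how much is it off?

Distance(D, F) = 20 — off by 7.30.

R = (0.00, 0.00) ✓; RQ at 143.2° ✓; |RQ| = 24.20 ✓; ∠RQH = 149.0° ✓; |QH| = 21.80 ✓; ∠QHG = 42.80° ✓; |HG| = 22.40 ✓; ∠HGV = 69.50° ✓; |GV| = 25.60 ✓; ∠(GV, VW) = 90.00° ✓; |VW| = 21.80 ✓; ∠VWD = 71.50° ✓; |WD| = 22.70 ✓; ∠WDF = 77.80° ✓; |DF| = 27.30 ✗.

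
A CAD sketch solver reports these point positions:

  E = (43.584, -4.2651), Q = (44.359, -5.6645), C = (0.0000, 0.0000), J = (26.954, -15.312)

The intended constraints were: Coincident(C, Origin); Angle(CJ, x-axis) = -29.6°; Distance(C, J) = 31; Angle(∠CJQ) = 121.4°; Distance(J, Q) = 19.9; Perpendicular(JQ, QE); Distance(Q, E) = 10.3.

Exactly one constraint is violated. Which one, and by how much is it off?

Distance(Q, E) = 10.3 — off by 8.70.

C = (0.00, 0.00) ✓; CJ at -29.60° ✓; |CJ| = 31.00 ✓; ∠CJQ = 121.4° ✓; |JQ| = 19.90 ✓; ∠(JQ, QE) = 89.98° ✓; |QE| = 1.600 ✗.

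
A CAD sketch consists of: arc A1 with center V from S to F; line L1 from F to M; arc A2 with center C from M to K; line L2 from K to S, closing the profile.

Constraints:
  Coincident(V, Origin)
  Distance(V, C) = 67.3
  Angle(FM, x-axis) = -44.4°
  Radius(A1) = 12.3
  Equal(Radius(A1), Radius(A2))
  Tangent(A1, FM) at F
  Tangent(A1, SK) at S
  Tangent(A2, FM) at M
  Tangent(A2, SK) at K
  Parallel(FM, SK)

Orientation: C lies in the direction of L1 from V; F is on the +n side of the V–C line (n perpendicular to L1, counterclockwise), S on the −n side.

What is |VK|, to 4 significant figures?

68.41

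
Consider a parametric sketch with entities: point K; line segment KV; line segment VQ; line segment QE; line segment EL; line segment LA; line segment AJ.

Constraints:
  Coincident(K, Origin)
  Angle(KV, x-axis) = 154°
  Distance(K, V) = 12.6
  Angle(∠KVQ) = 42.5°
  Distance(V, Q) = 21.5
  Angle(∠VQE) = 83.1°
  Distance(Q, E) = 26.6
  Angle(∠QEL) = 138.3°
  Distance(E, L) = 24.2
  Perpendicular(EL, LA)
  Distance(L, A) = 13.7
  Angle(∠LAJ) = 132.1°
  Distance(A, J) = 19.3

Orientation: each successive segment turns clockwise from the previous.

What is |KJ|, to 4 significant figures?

16.62

The perpendicularity gives LA at right angles to EL, so LA runs at 147.9°; with |LA| = 13.7, A = (-10.74, -27.82). ∠LAJ = 132.1° gives AJ at 100.0° from the x-axis; with |AJ| = 19.3, J = (-14.09, -8.811). Then |KJ| = |J − K| = 16.62.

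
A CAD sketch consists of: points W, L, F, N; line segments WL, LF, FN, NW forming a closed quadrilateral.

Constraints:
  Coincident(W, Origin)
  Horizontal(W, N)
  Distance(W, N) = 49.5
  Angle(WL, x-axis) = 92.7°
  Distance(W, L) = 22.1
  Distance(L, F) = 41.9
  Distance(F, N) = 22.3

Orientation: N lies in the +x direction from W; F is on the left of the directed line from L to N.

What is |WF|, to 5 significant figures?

45.709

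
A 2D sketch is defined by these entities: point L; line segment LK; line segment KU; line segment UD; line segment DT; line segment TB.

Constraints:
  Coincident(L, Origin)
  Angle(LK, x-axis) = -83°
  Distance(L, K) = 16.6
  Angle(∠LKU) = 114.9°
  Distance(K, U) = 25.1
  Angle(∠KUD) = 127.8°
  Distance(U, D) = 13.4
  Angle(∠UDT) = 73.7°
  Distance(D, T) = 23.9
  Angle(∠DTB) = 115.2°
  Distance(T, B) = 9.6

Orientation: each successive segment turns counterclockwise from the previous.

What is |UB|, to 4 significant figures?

24.58

∠UDT = 73.7° gives DT at 140.6° from the x-axis; with |DT| = 23.9, T = (18.51, -1.470). ∠DTB = 115.2° gives TB at -154.6° from the x-axis; with |TB| = 9.6, B = (9.837, -5.587). Then |UB| = |B − U| = 24.58.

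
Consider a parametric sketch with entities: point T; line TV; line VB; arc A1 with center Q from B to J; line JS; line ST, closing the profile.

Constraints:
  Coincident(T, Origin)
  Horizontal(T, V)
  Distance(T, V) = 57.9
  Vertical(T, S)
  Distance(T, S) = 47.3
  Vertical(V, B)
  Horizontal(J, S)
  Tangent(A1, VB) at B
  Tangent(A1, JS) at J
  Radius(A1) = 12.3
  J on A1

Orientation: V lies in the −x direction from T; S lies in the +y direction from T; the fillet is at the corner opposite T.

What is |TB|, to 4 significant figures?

67.66

The virtual corner opposite T is at (-57.90, 47.30). The tangent condition forces QB to be normal to VB and the tangent condition forces QJ to be normal to JS, with radius 12.3, so the center Q sits 12.3 in from both sides at Q = (-45.60, 35.00). That places the tangent points at B = (-57.90, 35.00) on VB and J = (-45.60, 47.30) on JS. Then |TB| = |B − T| = 67.66.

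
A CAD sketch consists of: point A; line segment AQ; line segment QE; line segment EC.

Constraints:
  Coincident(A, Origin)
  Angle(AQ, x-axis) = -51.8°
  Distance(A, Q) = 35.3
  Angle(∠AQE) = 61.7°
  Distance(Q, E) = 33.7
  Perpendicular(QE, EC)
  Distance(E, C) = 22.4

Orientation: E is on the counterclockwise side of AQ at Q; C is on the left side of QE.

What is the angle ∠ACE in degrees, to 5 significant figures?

117.10°

∠AQE = 61.7°, so QE runs at -51.8° + (180° − 61.7°) = 66.500° from the x-axis; with |QE| = 33.7, E = Q + 33.7·(cos 66.500°, sin 66.500°) = (35.268, 3.1642). QE ⟂ EC; with |EC| = 22.4 on the left of QE, C = E + 22.4·(-0.91706, 0.39875) = (14.726, 12.096). Then cos ∠ACE = CA·CE / (|CA||CE|), giving 117.10°.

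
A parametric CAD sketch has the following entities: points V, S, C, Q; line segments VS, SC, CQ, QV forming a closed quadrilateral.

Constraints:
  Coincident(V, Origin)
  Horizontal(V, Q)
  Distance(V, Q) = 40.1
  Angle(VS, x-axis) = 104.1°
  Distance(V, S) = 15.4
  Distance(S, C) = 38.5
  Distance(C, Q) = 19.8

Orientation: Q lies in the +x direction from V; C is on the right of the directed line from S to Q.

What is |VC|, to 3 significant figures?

26.8

Checks: V = (0.00, 0.00) ✓; |SC| = 38.50 ✓; |CQ| = 19.80 ✓.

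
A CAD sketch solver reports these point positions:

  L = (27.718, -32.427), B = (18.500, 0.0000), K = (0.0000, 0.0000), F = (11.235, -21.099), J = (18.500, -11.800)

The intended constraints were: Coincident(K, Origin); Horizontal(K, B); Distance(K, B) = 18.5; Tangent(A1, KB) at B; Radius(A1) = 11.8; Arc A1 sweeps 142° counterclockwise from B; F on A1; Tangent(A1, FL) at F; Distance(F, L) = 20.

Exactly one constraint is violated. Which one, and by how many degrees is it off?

Tangent(A1, FL) at F — off by 3.50°.

K = (0.00, 0.00) ✓; K.y = 0.00, B.y = 0.00 ✓; |KB| = 18.50 ✓; ∠(JB, BK) = 90.00° ✓; |JB| = 11.80 ✓; bearing(J→F) − bearing(J→B) = 142.0° ✓; |JF| = 11.80 ✓; ∠(JF, FL) = 86.50° ✗; |FL| = 20.00 ✓.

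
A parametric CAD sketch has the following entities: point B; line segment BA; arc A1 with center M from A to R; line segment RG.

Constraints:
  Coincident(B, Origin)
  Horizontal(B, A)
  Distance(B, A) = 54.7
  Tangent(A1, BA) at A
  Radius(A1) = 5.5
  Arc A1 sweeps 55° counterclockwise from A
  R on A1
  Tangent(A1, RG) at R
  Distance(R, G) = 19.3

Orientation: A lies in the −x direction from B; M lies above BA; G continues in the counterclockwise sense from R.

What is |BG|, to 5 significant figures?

43.132

On A1, A sits at bearing -90° from M; a 55° counterclockwise sweep puts R at bearing -35°, so R = M + 5.5·(cos -35°, sin -35°) = (-50.195, 2.3453). A1 meets RG tangentially, so MR is at right angles to RG, so RG runs along (−sin -35°, cos -35°); with |RG| = 19.3, G = (-39.125, 18.155). Then |BG| = |G − B| = 43.132.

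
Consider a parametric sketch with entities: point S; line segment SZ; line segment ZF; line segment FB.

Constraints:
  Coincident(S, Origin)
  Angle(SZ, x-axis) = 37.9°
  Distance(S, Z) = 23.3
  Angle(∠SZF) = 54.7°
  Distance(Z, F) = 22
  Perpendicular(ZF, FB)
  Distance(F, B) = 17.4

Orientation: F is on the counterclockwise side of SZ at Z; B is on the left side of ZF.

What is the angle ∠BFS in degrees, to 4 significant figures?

24.17°

S is at the origin; SZ runs at 37.9° with length 23.3, so Z = 23.3·(cos 37.9°, sin 37.9°) = (18.39, 14.31). ∠SZF = 54.7°, so ZF runs at 37.9° + (180° − 54.7°) = 163.2° from the x-axis; with |ZF| = 22.0, F = Z + 22.0·(cos 163.2°, sin 163.2°) = (-2.675, 20.67). ZF is perpendicular to FB; with |FB| = 17.4 on the left of ZF, B = F + 17.4·(-0.2890, -0.9573) = (-7.705, 4.014). Then cos ∠BFS = FB·FS / (|FB||FS|), giving 24.17°.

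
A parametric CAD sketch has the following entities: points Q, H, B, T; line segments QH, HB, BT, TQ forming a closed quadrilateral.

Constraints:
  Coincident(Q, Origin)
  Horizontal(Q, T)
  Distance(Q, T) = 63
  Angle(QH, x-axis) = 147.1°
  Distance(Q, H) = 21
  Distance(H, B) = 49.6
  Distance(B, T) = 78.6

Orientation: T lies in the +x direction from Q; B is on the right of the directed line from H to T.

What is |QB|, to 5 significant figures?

37.455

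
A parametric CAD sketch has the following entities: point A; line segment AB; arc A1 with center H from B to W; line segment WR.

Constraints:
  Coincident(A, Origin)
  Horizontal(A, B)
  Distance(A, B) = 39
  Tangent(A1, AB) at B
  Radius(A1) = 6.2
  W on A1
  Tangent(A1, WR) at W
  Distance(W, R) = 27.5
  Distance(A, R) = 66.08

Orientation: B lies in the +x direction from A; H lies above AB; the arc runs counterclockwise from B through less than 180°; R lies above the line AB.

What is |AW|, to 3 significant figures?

43.6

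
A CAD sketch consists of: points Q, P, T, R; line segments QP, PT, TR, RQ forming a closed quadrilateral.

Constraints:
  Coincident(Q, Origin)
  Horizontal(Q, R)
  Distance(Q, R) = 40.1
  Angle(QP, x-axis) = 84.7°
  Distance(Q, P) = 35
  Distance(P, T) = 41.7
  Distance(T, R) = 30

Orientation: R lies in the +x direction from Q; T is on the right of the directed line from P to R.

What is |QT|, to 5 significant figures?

12.386

Checks: |PT| = 41.70 ✓; |TR| = 30.00 ✓.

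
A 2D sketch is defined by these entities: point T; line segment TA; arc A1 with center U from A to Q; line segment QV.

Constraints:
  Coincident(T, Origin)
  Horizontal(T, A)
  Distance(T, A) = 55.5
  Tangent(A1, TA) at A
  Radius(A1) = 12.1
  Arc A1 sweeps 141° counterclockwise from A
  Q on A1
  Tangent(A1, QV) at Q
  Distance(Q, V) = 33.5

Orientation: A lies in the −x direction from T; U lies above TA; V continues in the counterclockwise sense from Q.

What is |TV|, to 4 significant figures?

85.31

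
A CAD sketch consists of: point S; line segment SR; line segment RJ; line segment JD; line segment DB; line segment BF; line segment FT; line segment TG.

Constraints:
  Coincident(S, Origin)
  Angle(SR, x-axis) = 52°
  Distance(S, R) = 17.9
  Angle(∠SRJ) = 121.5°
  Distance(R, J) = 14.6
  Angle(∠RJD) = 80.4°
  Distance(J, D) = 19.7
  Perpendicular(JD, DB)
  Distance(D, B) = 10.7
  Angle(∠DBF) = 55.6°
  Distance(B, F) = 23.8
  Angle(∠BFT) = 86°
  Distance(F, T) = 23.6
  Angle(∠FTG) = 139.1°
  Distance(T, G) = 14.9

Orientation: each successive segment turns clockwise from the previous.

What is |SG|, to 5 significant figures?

46.246

S is at the origin; SR runs at 52.0° with length 17.9, so R = (11.020, 14.105). ∠SRJ = 121.5° gives RJ at -6.5000° from the x-axis; with |RJ| = 14.6, J = (25.526, 12.453). ∠RJD = 80.4° gives JD at -106.10° from the x-axis; with |JD| = 19.7, D = (20.063, -6.4747). The perpendicularity gives DB at right angles to JD, so DB runs at 163.90°; with |DB| = 10.7, B = (9.7831, -3.5075). ∠DBF = 55.6° gives BF at 39.500° from the x-axis; with |BF| = 23.8, F = (28.148, 11.631). ∠BFT = 86.0° gives FT at -54.500° from the x-axis; with |FT| = 23.6, T = (41.852, -7.5819). ∠FTG = 139.1° gives TG at -95.400° from the x-axis; with |TG| = 14.9, G = (40.450, -22.416). Then |SG| = |G − S| = 46.246.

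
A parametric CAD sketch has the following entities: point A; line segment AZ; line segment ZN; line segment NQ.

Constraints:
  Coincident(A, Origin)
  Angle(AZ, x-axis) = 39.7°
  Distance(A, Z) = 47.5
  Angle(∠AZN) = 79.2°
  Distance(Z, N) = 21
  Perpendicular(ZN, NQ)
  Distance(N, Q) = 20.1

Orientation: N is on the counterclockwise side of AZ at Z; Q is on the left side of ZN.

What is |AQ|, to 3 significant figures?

29.2

A is at the origin; AZ runs at 39.7° with length 47.5, so Z = 47.5·(cos 39.7°, sin 39.7°) = (36.5, 30.3). ∠AZN = 79.2°, so ZN runs at 39.7° + (180° − 79.2°) = 140° from the x-axis; with |ZN| = 21.0, N = Z + 21.0·(cos 140°, sin 140°) = (20.3, 43.7). ZN ⟂ NQ; with |NQ| = 20.1 on the left of ZN, Q = N + 20.1·(-0.636, -0.772) = (7.56, 28.2). Then |AQ| = |Q − A| = 29.2.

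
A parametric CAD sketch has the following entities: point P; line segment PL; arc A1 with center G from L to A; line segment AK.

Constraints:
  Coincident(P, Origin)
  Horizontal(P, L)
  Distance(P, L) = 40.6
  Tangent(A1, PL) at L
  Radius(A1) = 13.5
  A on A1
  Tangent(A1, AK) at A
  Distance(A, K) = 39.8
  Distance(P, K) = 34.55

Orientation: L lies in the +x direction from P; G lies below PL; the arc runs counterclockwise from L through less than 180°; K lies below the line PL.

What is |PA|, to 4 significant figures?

30.84

P is at the origin; P and L share the same y with |PL| = 40.6 and L on the +x side, so L = (40.60, 0.000). The tangent condition forces GL to be normal to PL, so G = L + (0, -13.5) = (40.60, -13.50). Since GA ⟂ AK (tangency), |GK| = √(13.5² + 39.8²) = 42.03 regardless of where A sits on A1. So K lies on both circle(P, 34.55) and circle(G, 42.03); the below-PL intersection is K = (4.085, -34.31). A is the foot of the tangent from K: A = (30.50, -4.539).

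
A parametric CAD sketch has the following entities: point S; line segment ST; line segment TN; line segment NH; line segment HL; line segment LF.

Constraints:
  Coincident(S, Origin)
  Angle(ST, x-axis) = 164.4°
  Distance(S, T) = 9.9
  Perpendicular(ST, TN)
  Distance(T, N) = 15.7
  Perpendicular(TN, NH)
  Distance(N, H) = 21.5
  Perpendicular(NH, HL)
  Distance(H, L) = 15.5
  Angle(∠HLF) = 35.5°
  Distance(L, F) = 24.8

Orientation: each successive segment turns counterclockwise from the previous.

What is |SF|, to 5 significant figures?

20.582

S is at the origin; ST runs at 164.4° with length 9.9, so T = (-9.5353, 2.6623). ST is perpendicular to TN, so TN runs at -105.60°; with |TN| = 15.7, N = (-13.757, -12.459). TN is perpendicular to NH, so NH runs at -15.600°; with |NH| = 21.5, H = (6.9506, -18.241). The perpendicularity gives HL at right angles to NH, so HL runs at 74.400°; with |HL| = 15.5, L = (11.119, -3.3121). ∠HLF = 35.5° gives LF at -141.10° from the x-axis; with |LF| = 24.8, F = (-8.1815, -18.886). Then |SF| = |F − S| = 20.582.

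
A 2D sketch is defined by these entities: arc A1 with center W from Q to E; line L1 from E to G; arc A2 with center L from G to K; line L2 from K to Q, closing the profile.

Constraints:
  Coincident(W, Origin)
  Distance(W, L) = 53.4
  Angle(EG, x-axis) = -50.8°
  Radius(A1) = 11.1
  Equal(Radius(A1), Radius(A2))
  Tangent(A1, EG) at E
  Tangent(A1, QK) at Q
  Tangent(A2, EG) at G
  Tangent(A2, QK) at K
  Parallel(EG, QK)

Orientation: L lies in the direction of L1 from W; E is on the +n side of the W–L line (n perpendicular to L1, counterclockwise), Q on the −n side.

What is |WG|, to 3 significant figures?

54.5

The slot axis is L1's direction at -50.8°, so u = (cos -50.8°, sin -50.8°) = (0.632, -0.775) and n = (−sin -50.8°, cos -50.8°) = (0.775, 0.632). W is at the origin and L lies 53.4 along u from W, so L = 53.4·u = (33.8, -41.4). Tangency of A1 to both parallel lines with radius 11.1 puts E and Q at W ± 11.1·n: E = (8.60, 7.02), Q = (-8.60, -7.02). Equal radii place G and K the same way about L: G = L + 11.1·n = (42.4, -34.4), K = L − 11.1·n = (25.1, -48.4). Then |WG| = |G − W| = 54.5.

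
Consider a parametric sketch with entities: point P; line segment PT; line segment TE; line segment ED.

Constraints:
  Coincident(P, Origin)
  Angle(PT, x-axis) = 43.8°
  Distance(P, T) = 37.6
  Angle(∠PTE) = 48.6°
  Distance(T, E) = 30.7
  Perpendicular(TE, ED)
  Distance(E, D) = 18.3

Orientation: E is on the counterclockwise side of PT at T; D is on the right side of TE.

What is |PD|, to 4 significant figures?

46.87

P is at the origin; PT runs at 43.8° with length 37.6, so T = 37.6·(cos 43.8°, sin 43.8°) = (27.14, 26.02). ∠PTE = 48.6°, so TE runs at 43.8° + (180° − 48.6°) = 175.2° from the x-axis; with |TE| = 30.7, E = T + 30.7·(cos 175.2°, sin 175.2°) = (-3.454, 28.59). The perpendicularity gives ED at right angles to TE; with |ED| = 18.3 on the right of TE, D = E + 18.3·(0.08368, 0.9965) = (-1.923, 46.83). Then |PD| = |D − P| = 46.87.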